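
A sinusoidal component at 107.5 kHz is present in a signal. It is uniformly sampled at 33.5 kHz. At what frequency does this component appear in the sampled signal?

107.5 kHz mod fs = 7 kHz.
7 kHz ≤ fs/2 = 16.75 kHz, appears at 7 kHz.

7 kHz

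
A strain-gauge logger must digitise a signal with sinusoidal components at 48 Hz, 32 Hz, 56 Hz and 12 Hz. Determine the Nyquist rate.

Highest-frequency component: 56 Hz.
Nyquist rate = 2 × 56 Hz = 112 Hz.

112 Hz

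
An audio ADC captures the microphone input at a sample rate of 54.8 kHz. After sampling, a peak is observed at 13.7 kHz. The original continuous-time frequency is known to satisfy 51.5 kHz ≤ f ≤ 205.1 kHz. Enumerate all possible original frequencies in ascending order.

68.5 kHz, 95.9 kHz, 123.3 kHz, 150.7 kHz, 178.1 kHz

Frequencies that alias to 13.7 kHz are k·fs ± 13.7 kHz for integer k ≥ 0.
k=0: 13.7 kHz.
k=1: 41.1 kHz, 68.5 kHz.
k=2: 95.9 kHz, 123.3 kHz.
k=3: 150.7 kHz, 178.1 kHz.
k=4: 205.5 kHz, 232.9 kHz.
Within [51.5 kHz, 205.1 kHz]: 68.5 kHz, 95.9 kHz, 123.3 kHz, 150.7 kHz, 178.1 kHz.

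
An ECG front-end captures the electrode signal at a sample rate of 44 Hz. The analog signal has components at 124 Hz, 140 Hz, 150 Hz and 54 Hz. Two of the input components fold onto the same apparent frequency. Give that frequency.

8 Hz

fs/2 = 22 Hz.
124 Hz mod fs = 36 Hz.
36 Hz > fs/2 = 22 Hz, folds to fs − 36 Hz = 8 Hz.
140 Hz mod fs = 8 Hz.
8 Hz ≤ fs/2 = 22 Hz, appears at 8 Hz.
150 Hz mod fs = 18 Hz.
18 Hz ≤ fs/2 = 22 Hz, appears at 18 Hz.
54 Hz mod fs = 10 Hz.
10 Hz ≤ fs/2 = 22 Hz, appears at 10 Hz.
124 Hz and 140 Hz both map to 8 Hz.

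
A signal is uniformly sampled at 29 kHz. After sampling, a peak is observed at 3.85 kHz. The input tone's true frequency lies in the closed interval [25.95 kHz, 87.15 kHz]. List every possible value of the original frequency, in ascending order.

Frequencies that alias to 3.85 kHz are k·fs ± 3.85 kHz for integer k ≥ 0.
k=0: 3.85 kHz.
k=1: 25.15 kHz, 32.85 kHz.
k=2: 54.15 kHz, 61.85 kHz.
k=3: 83.15 kHz, 90.85 kHz.
k=4: 112.15 kHz, 119.85 kHz.
Within [25.95 kHz, 87.15 kHz]: 32.85 kHz, 54.15 kHz, 61.85 kHz, 83.15 kHz.

32.85 kHz, 54.15 kHz, 61.85 kHz, 83.15 kHz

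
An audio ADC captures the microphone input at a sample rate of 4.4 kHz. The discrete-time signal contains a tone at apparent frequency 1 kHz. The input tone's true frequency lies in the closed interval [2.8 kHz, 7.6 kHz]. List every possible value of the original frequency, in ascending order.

Frequencies that alias to 1 kHz are k·fs ± 1 kHz for integer k ≥ 0.
k=0: 1 kHz.
k=1: 3.4 kHz, 5.4 kHz.
k=2: 7.8 kHz, 9.8 kHz.
Within [2.8 kHz, 7.6 kHz]: 3.4 kHz, 5.4 kHz.

3.4 kHz, 5.4 kHz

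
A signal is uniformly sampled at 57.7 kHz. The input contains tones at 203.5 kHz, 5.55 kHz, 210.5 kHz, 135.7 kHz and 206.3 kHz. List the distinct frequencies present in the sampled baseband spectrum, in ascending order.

fs/2 = 28.85 kHz.
203.5 kHz mod fs = 30.4 kHz.
30.4 kHz > fs/2 = 28.85 kHz, folds to fs − 30.4 kHz = 27.3 kHz.
5.55 kHz ≤ fs/2 = 28.85 kHz, passes unchanged.
210.5 kHz mod fs = 37.4 kHz.
37.4 kHz > fs/2 = 28.85 kHz, folds to fs − 37.4 kHz = 20.3 kHz.
135.7 kHz mod fs = 20.3 kHz.
20.3 kHz ≤ fs/2 = 28.85 kHz, appears at 20.3 kHz.
206.3 kHz mod fs = 33.2 kHz.
33.2 kHz > fs/2 = 28.85 kHz, folds to fs − 33.2 kHz = 24.5 kHz.
Distinct values: {5.55 kHz, 20.3 kHz, 24.5 kHz, 27.3 kHz}.

5.55 kHz, 20.3 kHz, 24.5 kHz, 27.3 kHz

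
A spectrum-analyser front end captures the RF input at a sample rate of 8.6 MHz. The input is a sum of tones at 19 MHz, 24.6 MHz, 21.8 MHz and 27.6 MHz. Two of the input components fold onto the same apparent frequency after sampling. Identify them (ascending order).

19 MHz, 27.6 MHz

fs/2 = 4.3 MHz.
19 MHz mod fs = 1.8 MHz.
1.8 MHz ≤ fs/2 = 4.3 MHz, appears at 1.8 MHz.
24.6 MHz mod fs = 7.4 MHz.
7.4 MHz > fs/2 = 4.3 MHz, folds to fs − 7.4 MHz = 1.2 MHz.
21.8 MHz mod fs = 4.6 MHz.
4.6 MHz > fs/2 = 4.3 MHz, folds to fs − 4.6 MHz = 4 MHz.
27.6 MHz mod fs = 1.8 MHz.
1.8 MHz ≤ fs/2 = 4.3 MHz, appears at 1.8 MHz.
19 MHz and 27.6 MHz both map to 1.8 MHz.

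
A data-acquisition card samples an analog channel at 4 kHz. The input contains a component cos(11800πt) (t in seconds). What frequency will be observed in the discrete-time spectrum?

1.9 kHz

ω = 11800π rad/s → f = ω/(2π) = 5900 Hz = 5.9 kHz.
5.9 kHz mod fs = 1.9 kHz.
1.9 kHz ≤ fs/2 = 2 kHz, appears at 1.9 kHz.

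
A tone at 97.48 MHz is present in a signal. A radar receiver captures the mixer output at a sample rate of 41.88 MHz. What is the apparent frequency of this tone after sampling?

97.48 MHz mod fs = 13.72 MHz.
13.72 MHz ≤ fs/2 = 20.94 MHz, appears at 13.72 MHz.

13.72 MHz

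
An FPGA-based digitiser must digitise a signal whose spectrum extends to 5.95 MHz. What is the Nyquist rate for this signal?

Nyquist rate = 2 × 5.95 MHz = 11.9 MHz.

11.9 MHz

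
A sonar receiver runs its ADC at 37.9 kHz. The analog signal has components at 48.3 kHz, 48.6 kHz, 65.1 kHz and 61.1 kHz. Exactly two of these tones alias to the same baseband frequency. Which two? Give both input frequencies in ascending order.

fs/2 = 18.95 kHz.
48.3 kHz mod fs = 10.4 kHz.
10.4 kHz ≤ fs/2 = 18.95 kHz, appears at 10.4 kHz.
48.6 kHz mod fs = 10.7 kHz.
10.7 kHz ≤ fs/2 = 18.95 kHz, appears at 10.7 kHz.
65.1 kHz mod fs = 27.2 kHz.
27.2 kHz > fs/2 = 18.95 kHz, folds to fs − 27.2 kHz = 10.7 kHz.
61.1 kHz mod fs = 23.2 kHz.
23.2 kHz > fs/2 = 18.95 kHz, folds to fs − 23.2 kHz = 14.7 kHz.
48.6 kHz and 65.1 kHz both map to 10.7 kHz.

48.6 kHz, 65.1 kHz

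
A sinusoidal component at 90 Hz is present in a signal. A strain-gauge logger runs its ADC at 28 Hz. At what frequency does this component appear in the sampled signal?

6 Hz

90 Hz mod fs = 6 Hz.
6 Hz ≤ fs/2 = 14 Hz, appears at 6 Hz.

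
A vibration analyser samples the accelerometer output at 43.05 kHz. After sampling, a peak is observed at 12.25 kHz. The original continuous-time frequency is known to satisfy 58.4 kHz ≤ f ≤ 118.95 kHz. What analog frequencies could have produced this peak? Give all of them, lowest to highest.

73.85 kHz, 98.35 kHz, 116.9 kHz

Frequencies that alias to 12.25 kHz are k·fs ± 12.25 kHz for integer k ≥ 0.
k=0: 12.25 kHz.
k=1: 30.8 kHz, 55.3 kHz.
k=2: 73.85 kHz, 98.35 kHz.
k=3: 116.9 kHz, 141.4 kHz.
k=4: 159.95 kHz, 184.45 kHz.
Within [58.4 kHz, 118.95 kHz]: 73.85 kHz, 98.35 kHz, 116.9 kHz.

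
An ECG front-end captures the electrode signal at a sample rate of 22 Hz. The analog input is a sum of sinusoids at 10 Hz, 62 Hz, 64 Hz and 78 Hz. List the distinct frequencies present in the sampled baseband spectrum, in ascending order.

2 Hz, 4 Hz, 10 Hz

fs/2 = 11 Hz.
10 Hz ≤ fs/2 = 11 Hz, passes unchanged.
62 Hz mod fs = 18 Hz.
18 Hz > fs/2 = 11 Hz, folds to fs − 18 Hz = 4 Hz.
64 Hz mod fs = 20 Hz.
20 Hz > fs/2 = 11 Hz, folds to fs − 20 Hz = 2 Hz.
78 Hz mod fs = 12 Hz.
12 Hz > fs/2 = 11 Hz, folds to fs − 12 Hz = 10 Hz.
Distinct values: {2 Hz, 4 Hz, 10 Hz}.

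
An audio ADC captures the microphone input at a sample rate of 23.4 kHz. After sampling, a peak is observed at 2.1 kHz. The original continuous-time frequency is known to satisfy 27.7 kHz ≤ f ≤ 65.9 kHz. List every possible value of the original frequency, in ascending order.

Frequencies that alias to 2.1 kHz are k·fs ± 2.1 kHz for integer k ≥ 0.
k=0: 2.1 kHz.
k=1: 21.3 kHz, 25.5 kHz.
k=2: 44.7 kHz, 48.9 kHz.
k=3: 68.1 kHz, 72.3 kHz.
Within [27.7 kHz, 65.9 kHz]: 44.7 kHz, 48.9 kHz.

44.7 kHz, 48.9 kHz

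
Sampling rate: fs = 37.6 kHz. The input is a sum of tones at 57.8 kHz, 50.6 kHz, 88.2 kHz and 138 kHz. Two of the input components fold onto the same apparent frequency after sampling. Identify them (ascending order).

fs/2 = 18.8 kHz.
57.8 kHz mod fs = 20.2 kHz.
20.2 kHz > fs/2 = 18.8 kHz, folds to fs − 20.2 kHz = 17.4 kHz.
50.6 kHz mod fs = 13 kHz.
13 kHz ≤ fs/2 = 18.8 kHz, appears at 13 kHz.
88.2 kHz mod fs = 13 kHz.
13 kHz ≤ fs/2 = 18.8 kHz, appears at 13 kHz.
138 kHz mod fs = 25.2 kHz.
25.2 kHz > fs/2 = 18.8 kHz, folds to fs − 25.2 kHz = 12.4 kHz.
50.6 kHz and 88.2 kHz both map to 13 kHz.

50.6 kHz, 88.2 kHz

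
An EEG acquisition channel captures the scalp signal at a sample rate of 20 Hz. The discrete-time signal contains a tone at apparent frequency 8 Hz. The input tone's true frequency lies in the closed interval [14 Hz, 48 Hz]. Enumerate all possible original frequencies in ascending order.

28 Hz, 32 Hz, 48 Hz

Frequencies that alias to 8 Hz are k·fs ± 8 Hz for integer k ≥ 0.
k=0: 8 Hz.
k=1: 12 Hz, 28 Hz.
k=2: 32 Hz, 48 Hz.
k=3: 52 Hz, 68 Hz.
Within [14 Hz, 48 Hz]: 28 Hz, 32 Hz, 48 Hz.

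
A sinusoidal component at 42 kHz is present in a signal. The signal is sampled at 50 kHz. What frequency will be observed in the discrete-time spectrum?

8 kHz

42 kHz > fs/2 = 25 kHz, folds to fs − 42 kHz = 8 kHz.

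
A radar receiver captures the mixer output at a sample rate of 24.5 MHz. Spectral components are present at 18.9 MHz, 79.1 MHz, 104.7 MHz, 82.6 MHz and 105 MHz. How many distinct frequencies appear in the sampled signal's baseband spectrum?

4

fs/2 = 12.25 MHz.
18.9 MHz > fs/2 = 12.25 MHz, folds to fs − 18.9 MHz = 5.6 MHz.
79.1 MHz mod fs = 5.6 MHz.
5.6 MHz ≤ fs/2 = 12.25 MHz, appears at 5.6 MHz.
104.7 MHz mod fs = 6.7 MHz.
6.7 MHz ≤ fs/2 = 12.25 MHz, appears at 6.7 MHz.
82.6 MHz mod fs = 9.1 MHz.
9.1 MHz ≤ fs/2 = 12.25 MHz, appears at 9.1 MHz.
105 MHz mod fs = 7 MHz.
7 MHz ≤ fs/2 = 12.25 MHz, appears at 7 MHz.
Distinct values: {5.6 MHz, 6.7 MHz, 7 MHz, 9.1 MHz} → 4.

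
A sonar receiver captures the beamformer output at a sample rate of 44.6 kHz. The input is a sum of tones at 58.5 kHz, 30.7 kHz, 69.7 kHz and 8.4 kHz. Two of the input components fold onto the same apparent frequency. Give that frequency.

fs/2 = 22.3 kHz.
58.5 kHz mod fs = 13.9 kHz.
13.9 kHz ≤ fs/2 = 22.3 kHz, appears at 13.9 kHz.
30.7 kHz > fs/2 = 22.3 kHz, folds to fs − 30.7 kHz = 13.9 kHz.
69.7 kHz mod fs = 25.1 kHz.
25.1 kHz > fs/2 = 22.3 kHz, folds to fs − 25.1 kHz = 19.5 kHz.
8.4 kHz ≤ fs/2 = 22.3 kHz, passes unchanged.
30.7 kHz and 58.5 kHz both map to 13.9 kHz.

13.9 kHz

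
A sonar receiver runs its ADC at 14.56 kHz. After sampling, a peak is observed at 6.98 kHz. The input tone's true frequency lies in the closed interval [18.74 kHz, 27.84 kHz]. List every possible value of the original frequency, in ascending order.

21.54 kHz, 22.14 kHz

Frequencies that alias to 6.98 kHz are k·fs ± 6.98 kHz for integer k ≥ 0.
k=0: 6.98 kHz.
k=1: 7.58 kHz, 21.54 kHz.
k=2: 22.14 kHz, 36.1 kHz.
k=3: 36.7 kHz, 50.66 kHz.
Within [18.74 kHz, 27.84 kHz]: 21.54 kHz, 22.14 kHz.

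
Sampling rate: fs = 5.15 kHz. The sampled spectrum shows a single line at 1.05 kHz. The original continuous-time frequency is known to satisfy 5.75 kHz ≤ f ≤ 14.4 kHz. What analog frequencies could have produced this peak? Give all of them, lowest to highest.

Frequencies that alias to 1.05 kHz are k·fs ± 1.05 kHz for integer k ≥ 0.
k=0: 1.05 kHz.
k=1: 4.1 kHz, 6.2 kHz.
k=2: 9.25 kHz, 11.35 kHz.
k=3: 14.4 kHz, 16.5 kHz.
k=4: 19.55 kHz, 21.65 kHz.
Within [5.75 kHz, 14.4 kHz]: 6.2 kHz, 9.25 kHz, 11.35 kHz, 14.4 kHz.

6.2 kHz, 9.25 kHz, 11.35 kHz, 14.4 kHz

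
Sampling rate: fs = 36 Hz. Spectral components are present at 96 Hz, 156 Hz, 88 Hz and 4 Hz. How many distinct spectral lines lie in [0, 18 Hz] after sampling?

3

fs/2 = 18 Hz.
96 Hz mod fs = 24 Hz.
24 Hz > fs/2 = 18 Hz, folds to fs − 24 Hz = 12 Hz.
156 Hz mod fs = 12 Hz.
12 Hz ≤ fs/2 = 18 Hz, appears at 12 Hz.
88 Hz mod fs = 16 Hz.
16 Hz ≤ fs/2 = 18 Hz, appears at 16 Hz.
4 Hz ≤ fs/2 = 18 Hz, passes unchanged.
Distinct values: {4 Hz, 12 Hz, 16 Hz} → 3.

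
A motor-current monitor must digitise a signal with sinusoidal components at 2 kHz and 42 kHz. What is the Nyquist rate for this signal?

84 kHz

Highest-frequency component: 42 kHz.
Nyquist rate = 2 × 42 kHz = 84 kHz.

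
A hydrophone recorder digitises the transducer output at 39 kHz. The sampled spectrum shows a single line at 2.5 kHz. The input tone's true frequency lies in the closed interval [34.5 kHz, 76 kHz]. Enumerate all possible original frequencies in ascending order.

Frequencies that alias to 2.5 kHz are k·fs ± 2.5 kHz for integer k ≥ 0.
k=0: 2.5 kHz.
k=1: 36.5 kHz, 41.5 kHz.
k=2: 75.5 kHz, 80.5 kHz.
k=3: 114.5 kHz, 119.5 kHz.
Within [34.5 kHz, 76 kHz]: 36.5 kHz, 41.5 kHz, 75.5 kHz.

36.5 kHz, 41.5 kHz, 75.5 kHz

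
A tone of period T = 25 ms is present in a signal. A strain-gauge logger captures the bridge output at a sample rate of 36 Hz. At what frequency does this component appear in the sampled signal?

T = 25 ms → f = 1/T = 40 Hz.
40 Hz mod fs = 4 Hz.
4 Hz ≤ fs/2 = 18 Hz, appears at 4 Hz.

4 Hz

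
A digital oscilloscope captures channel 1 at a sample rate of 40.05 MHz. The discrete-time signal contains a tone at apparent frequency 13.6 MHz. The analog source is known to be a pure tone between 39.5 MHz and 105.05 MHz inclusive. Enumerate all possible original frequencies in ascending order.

Frequencies that alias to 13.6 MHz are k·fs ± 13.6 MHz for integer k ≥ 0.
k=0: 13.6 MHz.
k=1: 26.45 MHz, 53.65 MHz.
k=2: 66.5 MHz, 93.7 MHz.
k=3: 106.55 MHz, 133.75 MHz.
Within [39.5 MHz, 105.05 MHz]: 53.65 MHz, 66.5 MHz, 93.7 MHz.

53.65 MHz, 66.5 MHz, 93.7 MHz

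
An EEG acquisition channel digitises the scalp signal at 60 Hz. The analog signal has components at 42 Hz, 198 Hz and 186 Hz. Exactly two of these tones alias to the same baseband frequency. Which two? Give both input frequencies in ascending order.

42 Hz, 198 Hz

fs/2 = 30 Hz.
42 Hz > fs/2 = 30 Hz, folds to fs − 42 Hz = 18 Hz.
198 Hz mod fs = 18 Hz.
18 Hz ≤ fs/2 = 30 Hz, appears at 18 Hz.
186 Hz mod fs = 6 Hz.
6 Hz ≤ fs/2 = 30 Hz, appears at 6 Hz.
42 Hz and 198 Hz both map to 18 Hz.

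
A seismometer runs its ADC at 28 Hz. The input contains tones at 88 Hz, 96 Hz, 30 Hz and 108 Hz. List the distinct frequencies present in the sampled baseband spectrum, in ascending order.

2 Hz, 4 Hz, 12 Hz

fs/2 = 14 Hz.
88 Hz mod fs = 4 Hz.
4 Hz ≤ fs/2 = 14 Hz, appears at 4 Hz.
96 Hz mod fs = 12 Hz.
12 Hz ≤ fs/2 = 14 Hz, appears at 12 Hz.
30 Hz mod fs = 2 Hz.
2 Hz ≤ fs/2 = 14 Hz, appears at 2 Hz.
108 Hz mod fs = 24 Hz.
24 Hz > fs/2 = 14 Hz, folds to fs − 24 Hz = 4 Hz.
Distinct values: {2 Hz, 4 Hz, 12 Hz}.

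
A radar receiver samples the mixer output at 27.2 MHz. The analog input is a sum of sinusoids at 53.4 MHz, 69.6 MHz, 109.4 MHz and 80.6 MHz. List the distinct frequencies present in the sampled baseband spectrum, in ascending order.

0.6 MHz, 1 MHz, 12 MHz

fs/2 = 13.6 MHz.
53.4 MHz mod fs = 26.2 MHz.
26.2 MHz > fs/2 = 13.6 MHz, folds to fs − 26.2 MHz = 1 MHz.
69.6 MHz mod fs = 15.2 MHz.
15.2 MHz > fs/2 = 13.6 MHz, folds to fs − 15.2 MHz = 12 MHz.
109.4 MHz mod fs = 0.6 MHz.
0.6 MHz ≤ fs/2 = 13.6 MHz, appears at 0.6 MHz.
80.6 MHz mod fs = 26.2 MHz.
26.2 MHz > fs/2 = 13.6 MHz, folds to fs − 26.2 MHz = 1 MHz.
Distinct values: {0.6 MHz, 1 MHz, 12 MHz}.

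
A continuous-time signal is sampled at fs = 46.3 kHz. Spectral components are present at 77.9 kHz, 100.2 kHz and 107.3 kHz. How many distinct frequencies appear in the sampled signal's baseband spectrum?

2

fs/2 = 23.15 kHz.
77.9 kHz mod fs = 31.6 kHz.
31.6 kHz > fs/2 = 23.15 kHz, folds to fs − 31.6 kHz = 14.7 kHz.
100.2 kHz mod fs = 7.6 kHz.
7.6 kHz ≤ fs/2 = 23.15 kHz, appears at 7.6 kHz.
107.3 kHz mod fs = 14.7 kHz.
14.7 kHz ≤ fs/2 = 23.15 kHz, appears at 14.7 kHz.
Distinct values: {7.6 kHz, 14.7 kHz} → 2.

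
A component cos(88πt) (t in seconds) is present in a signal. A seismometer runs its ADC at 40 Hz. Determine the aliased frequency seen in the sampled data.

ω = 88π rad/s → f = ω/(2π) = 44 Hz.
44 Hz mod fs = 4 Hz.
4 Hz ≤ fs/2 = 20 Hz, appears at 4 Hz.

4 Hz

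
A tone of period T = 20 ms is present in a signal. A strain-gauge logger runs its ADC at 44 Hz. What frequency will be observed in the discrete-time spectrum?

6 Hz

T = 20 ms → f = 1/T = 50 Hz.
50 Hz mod fs = 6 Hz.
6 Hz ≤ fs/2 = 22 Hz, appears at 6 Hz.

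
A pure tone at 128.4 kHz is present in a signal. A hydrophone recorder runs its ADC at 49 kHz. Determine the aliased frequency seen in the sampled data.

18.6 kHz

128.4 kHz mod fs = 30.4 kHz.
30.4 kHz > fs/2 = 24.5 kHz, folds to fs − 30.4 kHz = 18.6 kHz.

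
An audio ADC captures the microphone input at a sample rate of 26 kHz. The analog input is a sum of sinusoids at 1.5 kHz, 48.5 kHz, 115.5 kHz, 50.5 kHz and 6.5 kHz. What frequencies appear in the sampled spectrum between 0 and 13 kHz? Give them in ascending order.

fs/2 = 13 kHz.
1.5 kHz ≤ fs/2 = 13 kHz, passes unchanged.
48.5 kHz mod fs = 22.5 kHz.
22.5 kHz > fs/2 = 13 kHz, folds to fs − 22.5 kHz = 3.5 kHz.
115.5 kHz mod fs = 11.5 kHz.
11.5 kHz ≤ fs/2 = 13 kHz, appears at 11.5 kHz.
50.5 kHz mod fs = 24.5 kHz.
24.5 kHz > fs/2 = 13 kHz, folds to fs − 24.5 kHz = 1.5 kHz.
6.5 kHz ≤ fs/2 = 13 kHz, passes unchanged.
Distinct values: {1.5 kHz, 3.5 kHz, 6.5 kHz, 11.5 kHz}.

1.5 kHz, 3.5 kHz, 6.5 kHz, 11.5 kHz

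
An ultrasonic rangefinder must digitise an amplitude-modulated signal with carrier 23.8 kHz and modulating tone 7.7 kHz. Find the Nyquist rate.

63 kHz

AM sidebands sit at fc ± fm = 16.1 kHz and 31.5 kHz.
Highest-frequency component: 31.5 kHz.
Nyquist rate = 2 × 31.5 kHz = 63 kHz.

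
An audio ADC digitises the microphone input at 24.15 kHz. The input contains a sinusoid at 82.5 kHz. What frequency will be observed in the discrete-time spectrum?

10.05 kHz

82.5 kHz mod fs = 10.05 kHz.
10.05 kHz ≤ fs/2 = 12.075 kHz, appears at 10.05 kHz.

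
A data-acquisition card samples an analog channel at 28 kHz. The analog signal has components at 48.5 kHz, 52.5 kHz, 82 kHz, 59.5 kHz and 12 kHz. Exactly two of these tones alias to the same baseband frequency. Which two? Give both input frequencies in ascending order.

52.5 kHz, 59.5 kHz

fs/2 = 14 kHz.
48.5 kHz mod fs = 20.5 kHz.
20.5 kHz > fs/2 = 14 kHz, folds to fs − 20.5 kHz = 7.5 kHz.
52.5 kHz mod fs = 24.5 kHz.
24.5 kHz > fs/2 = 14 kHz, folds to fs − 24.5 kHz = 3.5 kHz.
82 kHz mod fs = 26 kHz.
26 kHz > fs/2 = 14 kHz, folds to fs − 26 kHz = 2 kHz.
59.5 kHz mod fs = 3.5 kHz.
3.5 kHz ≤ fs/2 = 14 kHz, appears at 3.5 kHz.
12 kHz ≤ fs/2 = 14 kHz, passes unchanged.
52.5 kHz and 59.5 kHz both map to 3.5 kHz.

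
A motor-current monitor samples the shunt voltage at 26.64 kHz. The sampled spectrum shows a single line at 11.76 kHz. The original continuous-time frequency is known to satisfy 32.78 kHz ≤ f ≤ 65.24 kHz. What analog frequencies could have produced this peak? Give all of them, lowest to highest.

Frequencies that alias to 11.76 kHz are k·fs ± 11.76 kHz for integer k ≥ 0.
k=0: 11.76 kHz.
k=1: 14.88 kHz, 38.4 kHz.
k=2: 41.52 kHz, 65.04 kHz.
k=3: 68.16 kHz, 91.68 kHz.
Within [32.78 kHz, 65.24 kHz]: 38.4 kHz, 41.52 kHz, 65.04 kHz.

38.4 kHz, 41.52 kHz, 65.04 kHz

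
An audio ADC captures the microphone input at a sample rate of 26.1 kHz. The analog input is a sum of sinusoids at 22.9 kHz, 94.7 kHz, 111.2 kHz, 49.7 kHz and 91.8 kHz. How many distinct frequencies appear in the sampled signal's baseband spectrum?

5

fs/2 = 13.05 kHz.
22.9 kHz > fs/2 = 13.05 kHz, folds to fs − 22.9 kHz = 3.2 kHz.
94.7 kHz mod fs = 16.4 kHz.
16.4 kHz > fs/2 = 13.05 kHz, folds to fs − 16.4 kHz = 9.7 kHz.
111.2 kHz mod fs = 6.8 kHz.
6.8 kHz ≤ fs/2 = 13.05 kHz, appears at 6.8 kHz.
49.7 kHz mod fs = 23.6 kHz.
23.6 kHz > fs/2 = 13.05 kHz, folds to fs − 23.6 kHz = 2.5 kHz.
91.8 kHz mod fs = 13.5 kHz.
13.5 kHz > fs/2 = 13.05 kHz, folds to fs − 13.5 kHz = 12.6 kHz.
Distinct values: {2.5 kHz, 3.2 kHz, 6.8 kHz, 9.7 kHz, 12.6 kHz} → 5.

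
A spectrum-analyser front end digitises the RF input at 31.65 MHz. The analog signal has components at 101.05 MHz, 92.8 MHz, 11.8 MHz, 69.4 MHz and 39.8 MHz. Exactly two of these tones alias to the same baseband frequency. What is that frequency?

fs/2 = 15.825 MHz.
101.05 MHz mod fs = 6.1 MHz.
6.1 MHz ≤ fs/2 = 15.825 MHz, appears at 6.1 MHz.
92.8 MHz mod fs = 29.5 MHz.
29.5 MHz > fs/2 = 15.825 MHz, folds to fs − 29.5 MHz = 2.15 MHz.
11.8 MHz ≤ fs/2 = 15.825 MHz, passes unchanged.
69.4 MHz mod fs = 6.1 MHz.
6.1 MHz ≤ fs/2 = 15.825 MHz, appears at 6.1 MHz.
39.8 MHz mod fs = 8.15 MHz.
8.15 MHz ≤ fs/2 = 15.825 MHz, appears at 8.15 MHz.
69.4 MHz and 101.05 MHz both map to 6.1 MHz.

6.1 MHz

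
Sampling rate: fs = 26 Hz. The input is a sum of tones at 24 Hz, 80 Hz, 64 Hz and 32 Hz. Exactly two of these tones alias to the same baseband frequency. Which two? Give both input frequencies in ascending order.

fs/2 = 13 Hz.
24 Hz > fs/2 = 13 Hz, folds to fs − 24 Hz = 2 Hz.
80 Hz mod fs = 2 Hz.
2 Hz ≤ fs/2 = 13 Hz, appears at 2 Hz.
64 Hz mod fs = 12 Hz.
12 Hz ≤ fs/2 = 13 Hz, appears at 12 Hz.
32 Hz mod fs = 6 Hz.
6 Hz ≤ fs/2 = 13 Hz, appears at 6 Hz.
24 Hz and 80 Hz both map to 2 Hz.

24 Hz, 80 Hz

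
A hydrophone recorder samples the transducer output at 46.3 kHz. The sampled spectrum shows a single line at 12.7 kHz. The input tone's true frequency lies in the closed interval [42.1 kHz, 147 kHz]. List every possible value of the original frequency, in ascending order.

Frequencies that alias to 12.7 kHz are k·fs ± 12.7 kHz for integer k ≥ 0.
k=0: 12.7 kHz.
k=1: 33.6 kHz, 59 kHz.
k=2: 79.9 kHz, 105.3 kHz.
k=3: 126.2 kHz, 151.6 kHz.
k=4: 172.5 kHz, 197.9 kHz.
Within [42.1 kHz, 147 kHz]: 59 kHz, 79.9 kHz, 105.3 kHz, 126.2 kHz.

59 kHz, 79.9 kHz, 105.3 kHz, 126.2 kHz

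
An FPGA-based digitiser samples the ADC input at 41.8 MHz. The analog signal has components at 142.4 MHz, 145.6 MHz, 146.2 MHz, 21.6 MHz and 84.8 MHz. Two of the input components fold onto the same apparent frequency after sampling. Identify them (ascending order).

21.6 MHz, 145.6 MHz

fs/2 = 20.9 MHz.
142.4 MHz mod fs = 17 MHz.
17 MHz ≤ fs/2 = 20.9 MHz, appears at 17 MHz.
145.6 MHz mod fs = 20.2 MHz.
20.2 MHz ≤ fs/2 = 20.9 MHz, appears at 20.2 MHz.
146.2 MHz mod fs = 20.8 MHz.
20.8 MHz ≤ fs/2 = 20.9 MHz, appears at 20.8 MHz.
21.6 MHz > fs/2 = 20.9 MHz, folds to fs − 21.6 MHz = 20.2 MHz.
84.8 MHz mod fs = 1.2 MHz.
1.2 MHz ≤ fs/2 = 20.9 MHz, appears at 1.2 MHz.
21.6 MHz and 145.6 MHz both map to 20.2 MHz.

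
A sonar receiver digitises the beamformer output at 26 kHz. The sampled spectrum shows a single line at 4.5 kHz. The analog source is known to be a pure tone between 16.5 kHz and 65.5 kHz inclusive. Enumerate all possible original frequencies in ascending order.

21.5 kHz, 30.5 kHz, 47.5 kHz, 56.5 kHz

Frequencies that alias to 4.5 kHz are k·fs ± 4.5 kHz for integer k ≥ 0.
k=0: 4.5 kHz.
k=1: 21.5 kHz, 30.5 kHz.
k=2: 47.5 kHz, 56.5 kHz.
k=3: 73.5 kHz, 82.5 kHz.
Within [16.5 kHz, 65.5 kHz]: 21.5 kHz, 30.5 kHz, 47.5 kHz, 56.5 kHz.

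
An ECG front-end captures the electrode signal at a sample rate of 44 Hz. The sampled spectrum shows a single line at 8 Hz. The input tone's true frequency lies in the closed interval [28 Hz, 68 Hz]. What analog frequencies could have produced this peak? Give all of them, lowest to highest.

36 Hz, 52 Hz

Frequencies that alias to 8 Hz are k·fs ± 8 Hz for integer k ≥ 0.
k=0: 8 Hz.
k=1: 36 Hz, 52 Hz.
k=2: 80 Hz, 96 Hz.
Within [28 Hz, 68 Hz]: 36 Hz, 52 Hz.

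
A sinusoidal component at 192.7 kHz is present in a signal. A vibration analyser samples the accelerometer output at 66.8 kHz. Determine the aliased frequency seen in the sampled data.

7.7 kHz

192.7 kHz mod fs = 59.1 kHz.
59.1 kHz > fs/2 = 33.4 kHz, folds to fs − 59.1 kHz = 7.7 kHz.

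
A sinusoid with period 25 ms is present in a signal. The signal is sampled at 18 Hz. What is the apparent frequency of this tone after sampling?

4 Hz

T = 25 ms → f = 1/T = 40 Hz.
40 Hz mod fs = 4 Hz.
4 Hz ≤ fs/2 = 9 Hz, appears at 4 Hz.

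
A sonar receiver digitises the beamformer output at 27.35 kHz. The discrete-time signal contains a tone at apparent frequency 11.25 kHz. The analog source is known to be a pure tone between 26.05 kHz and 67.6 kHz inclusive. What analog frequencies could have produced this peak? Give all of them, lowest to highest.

38.6 kHz, 43.45 kHz, 65.95 kHz

Frequencies that alias to 11.25 kHz are k·fs ± 11.25 kHz for integer k ≥ 0.
k=0: 11.25 kHz.
k=1: 16.1 kHz, 38.6 kHz.
k=2: 43.45 kHz, 65.95 kHz.
k=3: 70.8 kHz, 93.3 kHz.
Within [26.05 kHz, 67.6 kHz]: 38.6 kHz, 43.45 kHz, 65.95 kHz.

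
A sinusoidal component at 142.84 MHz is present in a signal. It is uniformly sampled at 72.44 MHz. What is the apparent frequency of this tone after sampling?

2.04 MHz

142.84 MHz mod fs = 70.4 MHz.
70.4 MHz > fs/2 = 36.22 MHz, folds to fs − 70.4 MHz = 2.04 MHz.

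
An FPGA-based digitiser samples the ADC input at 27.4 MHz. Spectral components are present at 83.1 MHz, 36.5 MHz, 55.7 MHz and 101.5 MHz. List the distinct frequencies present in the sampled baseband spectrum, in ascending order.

0.9 MHz, 8.1 MHz, 9.1 MHz

fs/2 = 13.7 MHz.
83.1 MHz mod fs = 0.9 MHz.
0.9 MHz ≤ fs/2 = 13.7 MHz, appears at 0.9 MHz.
36.5 MHz mod fs = 9.1 MHz.
9.1 MHz ≤ fs/2 = 13.7 MHz, appears at 9.1 MHz.
55.7 MHz mod fs = 0.9 MHz.
0.9 MHz ≤ fs/2 = 13.7 MHz, appears at 0.9 MHz.
101.5 MHz mod fs = 19.3 MHz.
19.3 MHz > fs/2 = 13.7 MHz, folds to fs − 19.3 MHz = 8.1 MHz.
Distinct values: {0.9 MHz, 8.1 MHz, 9.1 MHz}.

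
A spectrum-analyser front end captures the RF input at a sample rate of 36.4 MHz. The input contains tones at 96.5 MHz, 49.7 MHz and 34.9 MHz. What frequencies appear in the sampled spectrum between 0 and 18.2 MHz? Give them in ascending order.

fs/2 = 18.2 MHz.
96.5 MHz mod fs = 23.7 MHz.
23.7 MHz > fs/2 = 18.2 MHz, folds to fs − 23.7 MHz = 12.7 MHz.
49.7 MHz mod fs = 13.3 MHz.
13.3 MHz ≤ fs/2 = 18.2 MHz, appears at 13.3 MHz.
34.9 MHz > fs/2 = 18.2 MHz, folds to fs − 34.9 MHz = 1.5 MHz.
Distinct values: {1.5 MHz, 12.7 MHz, 13.3 MHz}.

1.5 MHz, 12.7 MHz, 13.3 MHz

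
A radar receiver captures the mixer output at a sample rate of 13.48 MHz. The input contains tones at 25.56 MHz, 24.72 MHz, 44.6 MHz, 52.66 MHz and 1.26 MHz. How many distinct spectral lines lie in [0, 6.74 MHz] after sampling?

fs/2 = 6.74 MHz.
25.56 MHz mod fs = 12.08 MHz.
12.08 MHz > fs/2 = 6.74 MHz, folds to fs − 12.08 MHz = 1.4 MHz.
24.72 MHz mod fs = 11.24 MHz.
11.24 MHz > fs/2 = 6.74 MHz, folds to fs − 11.24 MHz = 2.24 MHz.
44.6 MHz mod fs = 4.16 MHz.
4.16 MHz ≤ fs/2 = 6.74 MHz, appears at 4.16 MHz.
52.66 MHz mod fs = 12.22 MHz.
12.22 MHz > fs/2 = 6.74 MHz, folds to fs − 12.22 MHz = 1.26 MHz.
1.26 MHz ≤ fs/2 = 6.74 MHz, passes unchanged.
Distinct values: {1.26 MHz, 1.4 MHz, 2.24 MHz, 4.16 MHz} → 4.

4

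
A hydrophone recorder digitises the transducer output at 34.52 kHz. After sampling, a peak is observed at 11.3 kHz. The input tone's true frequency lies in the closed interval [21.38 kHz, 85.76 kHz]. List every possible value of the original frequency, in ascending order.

23.22 kHz, 45.82 kHz, 57.74 kHz, 80.34 kHz

Frequencies that alias to 11.3 kHz are k·fs ± 11.3 kHz for integer k ≥ 0.
k=0: 11.3 kHz.
k=1: 23.22 kHz, 45.82 kHz.
k=2: 57.74 kHz, 80.34 kHz.
k=3: 92.26 kHz, 114.86 kHz.
Within [21.38 kHz, 85.76 kHz]: 23.22 kHz, 45.82 kHz, 57.74 kHz, 80.34 kHz.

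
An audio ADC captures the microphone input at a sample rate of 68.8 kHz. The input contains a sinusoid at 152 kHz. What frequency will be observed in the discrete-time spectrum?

152 kHz mod fs = 14.4 kHz.
14.4 kHz ≤ fs/2 = 34.4 kHz, appears at 14.4 kHz.

14.4 kHz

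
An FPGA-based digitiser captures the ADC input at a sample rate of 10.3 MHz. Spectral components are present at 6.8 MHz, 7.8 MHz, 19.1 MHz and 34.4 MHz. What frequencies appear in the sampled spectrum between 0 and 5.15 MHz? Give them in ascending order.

1.5 MHz, 2.5 MHz, 3.5 MHz

fs/2 = 5.15 MHz.
6.8 MHz > fs/2 = 5.15 MHz, folds to fs − 6.8 MHz = 3.5 MHz.
7.8 MHz > fs/2 = 5.15 MHz, folds to fs − 7.8 MHz = 2.5 MHz.
19.1 MHz mod fs = 8.8 MHz.
8.8 MHz > fs/2 = 5.15 MHz, folds to fs − 8.8 MHz = 1.5 MHz.
34.4 MHz mod fs = 3.5 MHz.
3.5 MHz ≤ fs/2 = 5.15 MHz, appears at 3.5 MHz.
Distinct values: {1.5 MHz, 2.5 MHz, 3.5 MHz}.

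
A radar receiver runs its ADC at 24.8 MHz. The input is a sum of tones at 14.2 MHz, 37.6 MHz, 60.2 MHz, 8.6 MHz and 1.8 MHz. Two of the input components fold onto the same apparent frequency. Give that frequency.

10.6 MHz

fs/2 = 12.4 MHz.
14.2 MHz > fs/2 = 12.4 MHz, folds to fs − 14.2 MHz = 10.6 MHz.
37.6 MHz mod fs = 12.8 MHz.
12.8 MHz > fs/2 = 12.4 MHz, folds to fs − 12.8 MHz = 12 MHz.
60.2 MHz mod fs = 10.6 MHz.
10.6 MHz ≤ fs/2 = 12.4 MHz, appears at 10.6 MHz.
8.6 MHz ≤ fs/2 = 12.4 MHz, passes unchanged.
1.8 MHz ≤ fs/2 = 12.4 MHz, passes unchanged.
14.2 MHz and 60.2 MHz both map to 10.6 MHz.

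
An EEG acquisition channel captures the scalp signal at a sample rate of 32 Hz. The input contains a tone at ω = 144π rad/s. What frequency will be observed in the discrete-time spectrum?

ω = 144π rad/s → f = ω/(2π) = 72 Hz.
72 Hz mod fs = 8 Hz.
8 Hz ≤ fs/2 = 16 Hz, appears at 8 Hz.

8 Hz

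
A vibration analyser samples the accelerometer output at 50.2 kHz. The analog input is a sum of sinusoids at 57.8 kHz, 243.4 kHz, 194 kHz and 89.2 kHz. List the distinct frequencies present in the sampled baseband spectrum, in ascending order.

fs/2 = 25.1 kHz.
57.8 kHz mod fs = 7.6 kHz.
7.6 kHz ≤ fs/2 = 25.1 kHz, appears at 7.6 kHz.
243.4 kHz mod fs = 42.6 kHz.
42.6 kHz > fs/2 = 25.1 kHz, folds to fs − 42.6 kHz = 7.6 kHz.
194 kHz mod fs = 43.4 kHz.
43.4 kHz > fs/2 = 25.1 kHz, folds to fs − 43.4 kHz = 6.8 kHz.
89.2 kHz mod fs = 39 kHz.
39 kHz > fs/2 = 25.1 kHz, folds to fs − 39 kHz = 11.2 kHz.
Distinct values: {6.8 kHz, 7.6 kHz, 11.2 kHz}.

6.8 kHz, 7.6 kHz, 11.2 kHz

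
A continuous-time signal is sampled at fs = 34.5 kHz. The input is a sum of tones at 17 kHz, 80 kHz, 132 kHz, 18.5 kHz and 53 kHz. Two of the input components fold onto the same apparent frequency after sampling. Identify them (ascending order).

fs/2 = 17.25 kHz.
17 kHz ≤ fs/2 = 17.25 kHz, passes unchanged.
80 kHz mod fs = 11 kHz.
11 kHz ≤ fs/2 = 17.25 kHz, appears at 11 kHz.
132 kHz mod fs = 28.5 kHz.
28.5 kHz > fs/2 = 17.25 kHz, folds to fs − 28.5 kHz = 6 kHz.
18.5 kHz > fs/2 = 17.25 kHz, folds to fs − 18.5 kHz = 16 kHz.
53 kHz mod fs = 18.5 kHz.
18.5 kHz > fs/2 = 17.25 kHz, folds to fs − 18.5 kHz = 16 kHz.
18.5 kHz and 53 kHz both map to 16 kHz.

18.5 kHz, 53 kHz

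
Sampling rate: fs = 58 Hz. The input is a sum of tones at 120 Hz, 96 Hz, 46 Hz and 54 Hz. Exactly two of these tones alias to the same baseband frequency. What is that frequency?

fs/2 = 29 Hz.
120 Hz mod fs = 4 Hz.
4 Hz ≤ fs/2 = 29 Hz, appears at 4 Hz.
96 Hz mod fs = 38 Hz.
38 Hz > fs/2 = 29 Hz, folds to fs − 38 Hz = 20 Hz.
46 Hz > fs/2 = 29 Hz, folds to fs − 46 Hz = 12 Hz.
54 Hz > fs/2 = 29 Hz, folds to fs − 54 Hz = 4 Hz.
54 Hz and 120 Hz both map to 4 Hz.

4 Hz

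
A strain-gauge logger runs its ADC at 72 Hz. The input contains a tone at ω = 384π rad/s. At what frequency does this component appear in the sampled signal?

ω = 384π rad/s → f = ω/(2π) = 192 Hz.
192 Hz mod fs = 48 Hz.
48 Hz > fs/2 = 36 Hz, folds to fs − 48 Hz = 24 Hz.

24 Hz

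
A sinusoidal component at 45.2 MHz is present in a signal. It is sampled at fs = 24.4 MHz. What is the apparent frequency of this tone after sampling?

45.2 MHz mod fs = 20.8 MHz.
20.8 MHz > fs/2 = 12.2 MHz, folds to fs − 20.8 MHz = 3.6 MHz.

3.6 MHz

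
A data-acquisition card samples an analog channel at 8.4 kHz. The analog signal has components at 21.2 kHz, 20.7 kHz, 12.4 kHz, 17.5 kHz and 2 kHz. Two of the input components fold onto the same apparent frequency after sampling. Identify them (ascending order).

fs/2 = 4.2 kHz.
21.2 kHz mod fs = 4.4 kHz.
4.4 kHz > fs/2 = 4.2 kHz, folds to fs − 4.4 kHz = 4 kHz.
20.7 kHz mod fs = 3.9 kHz.
3.9 kHz ≤ fs/2 = 4.2 kHz, appears at 3.9 kHz.
12.4 kHz mod fs = 4 kHz.
4 kHz ≤ fs/2 = 4.2 kHz, appears at 4 kHz.
17.5 kHz mod fs = 0.7 kHz.
0.7 kHz ≤ fs/2 = 4.2 kHz, appears at 0.7 kHz.
2 kHz ≤ fs/2 = 4.2 kHz, passes unchanged.
12.4 kHz and 21.2 kHz both map to 4 kHz.

12.4 kHz, 21.2 kHz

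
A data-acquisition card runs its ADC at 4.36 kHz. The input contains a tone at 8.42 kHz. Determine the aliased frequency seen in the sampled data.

8.42 kHz mod fs = 4.06 kHz.
4.06 kHz > fs/2 = 2.18 kHz, folds to fs − 4.06 kHz = 0.3 kHz.

0.3 kHz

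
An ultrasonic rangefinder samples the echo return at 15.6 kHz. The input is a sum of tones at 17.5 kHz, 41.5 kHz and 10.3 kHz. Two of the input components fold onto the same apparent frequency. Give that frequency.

5.3 kHz

fs/2 = 7.8 kHz.
17.5 kHz mod fs = 1.9 kHz.
1.9 kHz ≤ fs/2 = 7.8 kHz, appears at 1.9 kHz.
41.5 kHz mod fs = 10.3 kHz.
10.3 kHz > fs/2 = 7.8 kHz, folds to fs − 10.3 kHz = 5.3 kHz.
10.3 kHz > fs/2 = 7.8 kHz, folds to fs − 10.3 kHz = 5.3 kHz.
10.3 kHz and 41.5 kHz both map to 5.3 kHz.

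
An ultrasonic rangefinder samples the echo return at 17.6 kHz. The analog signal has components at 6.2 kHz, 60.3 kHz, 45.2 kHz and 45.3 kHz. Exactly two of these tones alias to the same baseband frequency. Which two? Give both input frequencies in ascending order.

45.3 kHz, 60.3 kHz

fs/2 = 8.8 kHz.
6.2 kHz ≤ fs/2 = 8.8 kHz, passes unchanged.
60.3 kHz mod fs = 7.5 kHz.
7.5 kHz ≤ fs/2 = 8.8 kHz, appears at 7.5 kHz.
45.2 kHz mod fs = 10 kHz.
10 kHz > fs/2 = 8.8 kHz, folds to fs − 10 kHz = 7.6 kHz.
45.3 kHz mod fs = 10.1 kHz.
10.1 kHz > fs/2 = 8.8 kHz, folds to fs − 10.1 kHz = 7.5 kHz.
45.3 kHz and 60.3 kHz both map to 7.5 kHz.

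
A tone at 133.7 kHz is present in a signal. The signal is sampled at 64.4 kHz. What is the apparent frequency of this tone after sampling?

133.7 kHz mod fs = 4.9 kHz.
4.9 kHz ≤ fs/2 = 32.2 kHz, appears at 4.9 kHz.

4.9 kHz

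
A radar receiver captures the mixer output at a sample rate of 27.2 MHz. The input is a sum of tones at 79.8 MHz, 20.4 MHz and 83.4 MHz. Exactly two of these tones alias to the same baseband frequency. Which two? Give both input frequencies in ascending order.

fs/2 = 13.6 MHz.
79.8 MHz mod fs = 25.4 MHz.
25.4 MHz > fs/2 = 13.6 MHz, folds to fs − 25.4 MHz = 1.8 MHz.
20.4 MHz > fs/2 = 13.6 MHz, folds to fs − 20.4 MHz = 6.8 MHz.
83.4 MHz mod fs = 1.8 MHz.
1.8 MHz ≤ fs/2 = 13.6 MHz, appears at 1.8 MHz.
79.8 MHz and 83.4 MHz both map to 1.8 MHz.

79.8 MHz, 83.4 MHz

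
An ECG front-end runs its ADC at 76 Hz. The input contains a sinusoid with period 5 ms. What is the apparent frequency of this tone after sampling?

28 Hz

T = 5 ms → f = 1/T = 200 Hz.
200 Hz mod fs = 48 Hz.
48 Hz > fs/2 = 38 Hz, folds to fs − 48 Hz = 28 Hz.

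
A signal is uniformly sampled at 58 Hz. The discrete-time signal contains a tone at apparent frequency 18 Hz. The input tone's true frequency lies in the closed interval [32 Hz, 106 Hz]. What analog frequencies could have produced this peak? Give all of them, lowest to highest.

40 Hz, 76 Hz, 98 Hz

Frequencies that alias to 18 Hz are k·fs ± 18 Hz for integer k ≥ 0.
k=0: 18 Hz.
k=1: 40 Hz, 76 Hz.
k=2: 98 Hz, 134 Hz.
k=3: 156 Hz, 192 Hz.
Within [32 Hz, 106 Hz]: 40 Hz, 76 Hz, 98 Hz.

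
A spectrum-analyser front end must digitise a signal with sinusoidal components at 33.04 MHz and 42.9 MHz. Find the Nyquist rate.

85.8 MHz

Highest-frequency component: 42.9 MHz.
Nyquist rate = 2 × 42.9 MHz = 85.8 MHz.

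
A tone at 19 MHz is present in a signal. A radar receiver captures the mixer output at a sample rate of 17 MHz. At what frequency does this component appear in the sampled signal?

2 MHz

19 MHz mod fs = 2 MHz.
2 MHz ≤ fs/2 = 8.5 MHz, appears at 2 MHz.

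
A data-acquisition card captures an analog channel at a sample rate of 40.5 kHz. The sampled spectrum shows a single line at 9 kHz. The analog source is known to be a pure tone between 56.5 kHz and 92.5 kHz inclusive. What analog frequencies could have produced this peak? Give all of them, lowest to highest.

72 kHz, 90 kHz

Frequencies that alias to 9 kHz are k·fs ± 9 kHz for integer k ≥ 0.
k=0: 9 kHz.
k=1: 31.5 kHz, 49.5 kHz.
k=2: 72 kHz, 90 kHz.
k=3: 112.5 kHz, 130.5 kHz.
Within [56.5 kHz, 92.5 kHz]: 72 kHz, 90 kHz.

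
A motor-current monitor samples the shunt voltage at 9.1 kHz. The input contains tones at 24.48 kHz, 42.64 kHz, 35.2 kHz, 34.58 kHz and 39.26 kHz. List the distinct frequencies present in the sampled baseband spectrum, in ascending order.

fs/2 = 4.55 kHz.
24.48 kHz mod fs = 6.28 kHz.
6.28 kHz > fs/2 = 4.55 kHz, folds to fs − 6.28 kHz = 2.82 kHz.
42.64 kHz mod fs = 6.24 kHz.
6.24 kHz > fs/2 = 4.55 kHz, folds to fs − 6.24 kHz = 2.86 kHz.
35.2 kHz mod fs = 7.9 kHz.
7.9 kHz > fs/2 = 4.55 kHz, folds to fs − 7.9 kHz = 1.2 kHz.
34.58 kHz mod fs = 7.28 kHz.
7.28 kHz > fs/2 = 4.55 kHz, folds to fs − 7.28 kHz = 1.82 kHz.
39.26 kHz mod fs = 2.86 kHz.
2.86 kHz ≤ fs/2 = 4.55 kHz, appears at 2.86 kHz.
Distinct values: {1.2 kHz, 1.82 kHz, 2.82 kHz, 2.86 kHz}.

1.2 kHz, 1.82 kHz, 2.82 kHz, 2.86 kHz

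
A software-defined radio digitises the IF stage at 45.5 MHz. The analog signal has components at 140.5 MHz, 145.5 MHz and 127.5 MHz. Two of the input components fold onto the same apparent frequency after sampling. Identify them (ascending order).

fs/2 = 22.75 MHz.
140.5 MHz mod fs = 4 MHz.
4 MHz ≤ fs/2 = 22.75 MHz, appears at 4 MHz.
145.5 MHz mod fs = 9 MHz.
9 MHz ≤ fs/2 = 22.75 MHz, appears at 9 MHz.
127.5 MHz mod fs = 36.5 MHz.
36.5 MHz > fs/2 = 22.75 MHz, folds to fs − 36.5 MHz = 9 MHz.
127.5 MHz and 145.5 MHz both map to 9 MHz.

127.5 MHz, 145.5 MHz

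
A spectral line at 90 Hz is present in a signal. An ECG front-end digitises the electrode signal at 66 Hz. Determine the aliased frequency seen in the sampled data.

90 Hz mod fs = 24 Hz.
24 Hz ≤ fs/2 = 33 Hz, appears at 24 Hz.

24 Hz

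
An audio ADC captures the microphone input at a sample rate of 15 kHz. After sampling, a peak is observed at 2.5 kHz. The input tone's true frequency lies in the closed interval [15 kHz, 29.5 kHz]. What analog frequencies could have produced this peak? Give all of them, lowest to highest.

Frequencies that alias to 2.5 kHz are k·fs ± 2.5 kHz for integer k ≥ 0.
k=0: 2.5 kHz.
k=1: 12.5 kHz, 17.5 kHz.
k=2: 27.5 kHz, 32.5 kHz.
k=3: 42.5 kHz, 47.5 kHz.
Within [15 kHz, 29.5 kHz]: 17.5 kHz, 27.5 kHz.

17.5 kHz, 27.5 kHz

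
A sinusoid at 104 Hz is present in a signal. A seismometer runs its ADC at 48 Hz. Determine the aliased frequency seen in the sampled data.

8 Hz

104 Hz mod fs = 8 Hz.
8 Hz ≤ fs/2 = 24 Hz, appears at 8 Hz.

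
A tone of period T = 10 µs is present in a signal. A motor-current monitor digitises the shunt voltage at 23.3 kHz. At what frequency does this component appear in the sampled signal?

T = 10 µs → f = 1/T = 100 kHz.
100 kHz mod fs = 6.8 kHz.
6.8 kHz ≤ fs/2 = 11.65 kHz, appears at 6.8 kHz.

6.8 kHz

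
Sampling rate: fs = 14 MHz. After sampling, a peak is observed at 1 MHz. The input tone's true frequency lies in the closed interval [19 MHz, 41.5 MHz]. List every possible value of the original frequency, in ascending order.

Frequencies that alias to 1 MHz are k·fs ± 1 MHz for integer k ≥ 0.
k=0: 1 MHz.
k=1: 13 MHz, 15 MHz.
k=2: 27 MHz, 29 MHz.
k=3: 41 MHz, 43 MHz.
k=4: 55 MHz, 57 MHz.
Within [19 MHz, 41.5 MHz]: 27 MHz, 29 MHz, 41 MHz.

27 MHz, 29 MHz, 41 MHz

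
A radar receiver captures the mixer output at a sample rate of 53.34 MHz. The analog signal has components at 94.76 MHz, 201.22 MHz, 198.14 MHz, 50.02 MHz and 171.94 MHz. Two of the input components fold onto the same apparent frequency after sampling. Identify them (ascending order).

94.76 MHz, 171.94 MHz

fs/2 = 26.67 MHz.
94.76 MHz mod fs = 41.42 MHz.
41.42 MHz > fs/2 = 26.67 MHz, folds to fs − 41.42 MHz = 11.92 MHz.
201.22 MHz mod fs = 41.2 MHz.
41.2 MHz > fs/2 = 26.67 MHz, folds to fs − 41.2 MHz = 12.14 MHz.
198.14 MHz mod fs = 38.12 MHz.
38.12 MHz > fs/2 = 26.67 MHz, folds to fs − 38.12 MHz = 15.22 MHz.
50.02 MHz > fs/2 = 26.67 MHz, folds to fs − 50.02 MHz = 3.32 MHz.
171.94 MHz mod fs = 11.92 MHz.
11.92 MHz ≤ fs/2 = 26.67 MHz, appears at 11.92 MHz.
94.76 MHz and 171.94 MHz both map to 11.92 MHz.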